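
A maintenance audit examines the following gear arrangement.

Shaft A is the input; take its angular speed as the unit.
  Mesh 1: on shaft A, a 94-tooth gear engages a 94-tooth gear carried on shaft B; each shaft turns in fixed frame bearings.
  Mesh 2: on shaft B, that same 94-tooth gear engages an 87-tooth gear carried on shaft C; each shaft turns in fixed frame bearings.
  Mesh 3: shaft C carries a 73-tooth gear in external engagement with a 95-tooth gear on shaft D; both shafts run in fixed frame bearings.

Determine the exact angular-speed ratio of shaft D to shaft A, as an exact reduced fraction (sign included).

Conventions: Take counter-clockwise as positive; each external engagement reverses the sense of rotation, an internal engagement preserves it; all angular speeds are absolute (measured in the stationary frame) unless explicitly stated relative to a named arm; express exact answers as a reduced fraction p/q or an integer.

-6862/8265

class = fixed-axis compound train [3 meshes; 3 ratios multiply, 3 sense flips]
mesh 1 [94T→94T]: running ratio 1, sense −
mesh 2 [94T→87T]: running ratio 94/87, sense +
mesh 3 [73T→95T]: running ratio 6862/8265, sense −
ω_out/ω_in = -6862/8265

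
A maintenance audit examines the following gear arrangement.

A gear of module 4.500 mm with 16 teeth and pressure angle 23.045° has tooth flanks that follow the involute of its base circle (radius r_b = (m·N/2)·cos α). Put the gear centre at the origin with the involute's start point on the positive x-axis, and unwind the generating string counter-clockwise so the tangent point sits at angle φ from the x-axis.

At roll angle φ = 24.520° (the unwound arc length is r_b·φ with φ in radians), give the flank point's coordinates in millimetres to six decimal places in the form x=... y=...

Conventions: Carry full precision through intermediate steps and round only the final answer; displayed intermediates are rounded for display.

recognized (one wheel, involute flank): single-mesh tooth geometry, m = 4.500, N = 16
pitch radius r_p = m·N/2 = 4.500·16/2 = 36.000000
base radius r_b = r_p·cos α = 36.000000·cos 23.045° = 33.127117
roll angle φ = 24.520° = 0.42795473 rad
x = r_b·(cos φ + φ·sin φ) = 36.023166
y = r_b·(sin φ − φ·cos φ) = 0.849730

x=36.023166 y=0.849730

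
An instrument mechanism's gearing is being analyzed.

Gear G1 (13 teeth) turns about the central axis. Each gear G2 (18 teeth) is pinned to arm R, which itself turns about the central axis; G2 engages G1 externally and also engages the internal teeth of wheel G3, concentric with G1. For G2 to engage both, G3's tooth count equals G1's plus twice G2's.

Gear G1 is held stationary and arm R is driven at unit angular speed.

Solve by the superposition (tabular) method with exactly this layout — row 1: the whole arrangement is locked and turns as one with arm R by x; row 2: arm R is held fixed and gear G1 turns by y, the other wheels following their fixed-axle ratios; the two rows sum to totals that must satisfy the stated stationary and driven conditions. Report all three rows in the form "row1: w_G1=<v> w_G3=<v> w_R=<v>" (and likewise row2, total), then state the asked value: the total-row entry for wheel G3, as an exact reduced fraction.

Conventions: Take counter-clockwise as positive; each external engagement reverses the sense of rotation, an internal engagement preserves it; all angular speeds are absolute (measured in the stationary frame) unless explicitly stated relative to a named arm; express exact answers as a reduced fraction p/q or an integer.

row1: w_G1=1 w_G3=1 w_R=1
row2: w_G1=-1 w_G3=13/49 w_R=0
total: w_G1=0 w_G3=62/49 w_R=1
asked value: 62/49

topology: planetary set — G1 13T / G2 18T / G3 49T, arm = carrier (Willis)
superposition row 1 [locked train]: every member turns x
row 2: sun turns y, ring = −(13/49)·y, arm 0
boundary: total ω_sun = x + y = 0 and total ω_arm = x = 1  ⇒  y = -1, x = 1
row 2 ring = −(13/49)·(-1) = 13/49
totals (row 1 + row 2): sun 1 + (-1) = 0, ring 1 + 13/49 = 62/49, arm 1 + 0 = 1
asked cell (total, ring) = 62/49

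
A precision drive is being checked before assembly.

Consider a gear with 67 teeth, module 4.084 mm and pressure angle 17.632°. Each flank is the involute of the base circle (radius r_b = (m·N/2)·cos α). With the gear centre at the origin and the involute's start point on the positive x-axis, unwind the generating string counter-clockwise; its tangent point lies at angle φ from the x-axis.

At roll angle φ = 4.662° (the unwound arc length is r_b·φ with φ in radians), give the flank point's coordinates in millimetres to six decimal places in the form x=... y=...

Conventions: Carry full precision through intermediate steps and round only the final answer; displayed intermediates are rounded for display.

recognized (one wheel, involute flank): single-mesh tooth geometry, m = 4.084, N = 67
pitch radius r_p = m·N/2 = 4.084·67/2 = 136.814000
base radius r_b = r_p·cos α = 136.814000·cos 17.632° = 130.386703
roll angle φ = 4.662° = 0.08136725 rad
x = r_b·(cos φ + φ·sin φ) = 130.817610
y = r_b·(sin φ − φ·cos φ) = 0.023398

x=130.817610 y=0.023398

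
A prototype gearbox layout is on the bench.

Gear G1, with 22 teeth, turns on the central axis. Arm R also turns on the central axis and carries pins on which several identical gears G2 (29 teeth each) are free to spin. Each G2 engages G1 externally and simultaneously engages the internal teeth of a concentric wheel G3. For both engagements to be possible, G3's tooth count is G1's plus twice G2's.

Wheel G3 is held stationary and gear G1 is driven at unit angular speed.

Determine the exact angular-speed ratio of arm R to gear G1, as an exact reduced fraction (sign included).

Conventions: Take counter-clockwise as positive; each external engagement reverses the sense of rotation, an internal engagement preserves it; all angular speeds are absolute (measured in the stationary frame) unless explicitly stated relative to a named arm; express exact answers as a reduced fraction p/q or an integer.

11/51

class = planetary set [G3 = 22+2·29 = 80; Willis about the carrier]
ring teeth: 22 + 2·29 = 80
22(ω_sun−ω_arm) = −80(ω_ring−ω_arm),  ω_ring = 0, ω_sun = 1
22(1−ω_arm) = −80(0−ω_arm)  ⇒  102·ω_arm = 22  ⇒  ω_arm = 11/51
ω_out/ω_in = 11/51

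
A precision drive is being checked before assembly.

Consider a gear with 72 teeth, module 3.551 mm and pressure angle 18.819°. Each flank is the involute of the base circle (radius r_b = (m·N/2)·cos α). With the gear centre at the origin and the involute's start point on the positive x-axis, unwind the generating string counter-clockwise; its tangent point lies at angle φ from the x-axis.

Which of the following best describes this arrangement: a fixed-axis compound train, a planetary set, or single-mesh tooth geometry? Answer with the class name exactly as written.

topology: single-mesh involute geometry — m = 3.551, N = 72
classification: single-mesh tooth geometry

single-mesh tooth geometry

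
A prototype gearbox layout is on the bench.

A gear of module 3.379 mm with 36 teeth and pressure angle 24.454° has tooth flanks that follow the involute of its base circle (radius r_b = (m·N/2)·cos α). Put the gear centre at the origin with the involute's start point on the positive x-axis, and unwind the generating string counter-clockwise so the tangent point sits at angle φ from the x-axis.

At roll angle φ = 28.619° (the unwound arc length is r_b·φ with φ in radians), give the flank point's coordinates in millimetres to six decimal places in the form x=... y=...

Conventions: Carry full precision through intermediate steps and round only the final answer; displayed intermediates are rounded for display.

single-mesh involute tooth geometry (36T wheel at module 3.379)
pitch radius r_p = m·N/2 = 3.379·36/2 = 60.822000
base radius r_b = r_p·cos α = 60.822000·cos 24.454° = 55.365896
roll angle φ = 28.619° = 0.49949578 rad
x = r_b·(cos φ + φ·sin φ) = 61.847813
y = r_b·(sin φ − φ·cos φ) = 2.243067

x=61.847813 y=2.243067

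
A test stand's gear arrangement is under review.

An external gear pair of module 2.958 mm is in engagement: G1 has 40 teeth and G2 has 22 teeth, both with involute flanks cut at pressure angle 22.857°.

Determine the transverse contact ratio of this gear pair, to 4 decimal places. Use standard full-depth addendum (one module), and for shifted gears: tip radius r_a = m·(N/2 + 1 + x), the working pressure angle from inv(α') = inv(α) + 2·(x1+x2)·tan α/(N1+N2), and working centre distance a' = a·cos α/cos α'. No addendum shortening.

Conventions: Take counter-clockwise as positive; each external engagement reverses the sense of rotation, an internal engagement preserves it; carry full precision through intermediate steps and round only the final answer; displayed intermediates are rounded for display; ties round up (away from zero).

1.5369

single-mesh involute tooth geometry (40T engaging 22T at module 2.958)
base radii: r_b1 = 54.514590, r_b2 = 29.983024
tip radii: r_a1 = 62.118000, r_a2 = 35.496000
no profile shift: α' = α, a' = a
action lengths: √(r_a1²−r_b1²) = 29.779278, √(r_a2²−r_b2²) = 18.999586
base pitch p_b = π·m·cos α = 8.563132
CR = (29.779278 + 18.999586 − 91.698000·sin 22.85700°)/8.563132 = 1.536865
contact ratio ≈ 1.5369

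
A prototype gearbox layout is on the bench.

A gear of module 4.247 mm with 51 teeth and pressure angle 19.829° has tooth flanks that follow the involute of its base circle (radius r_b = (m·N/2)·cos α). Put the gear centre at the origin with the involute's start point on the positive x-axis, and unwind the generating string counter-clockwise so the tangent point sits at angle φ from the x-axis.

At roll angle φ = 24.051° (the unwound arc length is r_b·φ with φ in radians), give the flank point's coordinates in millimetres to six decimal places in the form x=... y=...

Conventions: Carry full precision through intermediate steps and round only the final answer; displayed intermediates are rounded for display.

x=110.461566 y=2.467835

topology: single-mesh involute geometry — m = 4.247, N = 51
pitch radius r_p = m·N/2 = 4.247·51/2 = 108.298500
base radius r_b = r_p·cos α = 108.298500·cos 19.829° = 101.877395
roll angle φ = 24.051° = 0.41976914 rad
x = r_b·(cos φ + φ·sin φ) = 110.461566
y = r_b·(sin φ − φ·cos φ) = 2.467835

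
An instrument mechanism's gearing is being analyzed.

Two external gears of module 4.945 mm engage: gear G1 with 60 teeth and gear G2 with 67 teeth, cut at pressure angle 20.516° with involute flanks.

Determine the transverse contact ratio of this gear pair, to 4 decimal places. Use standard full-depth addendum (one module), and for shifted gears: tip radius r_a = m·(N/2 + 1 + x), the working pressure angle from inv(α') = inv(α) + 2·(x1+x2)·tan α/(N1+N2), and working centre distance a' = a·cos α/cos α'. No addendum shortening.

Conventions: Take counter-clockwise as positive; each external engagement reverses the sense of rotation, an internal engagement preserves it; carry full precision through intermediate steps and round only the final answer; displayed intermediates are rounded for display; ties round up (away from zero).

class = single-mesh tooth geometry [involute pair 60T × 67T, m = 4.945]
base radii: r_b1 = 138.940806, r_b2 = 155.150566
tip radii: r_a1 = 153.295000, r_a2 = 170.602500
no profile shift: α' = α, a' = a
action lengths: √(r_a1²−r_b1²) = 64.767349, √(r_a2²−r_b2²) = 70.947267
base pitch p_b = π·m·cos α = 14.549847
CR = (64.767349 + 70.947267 − 314.007500·sin 20.51600°)/14.549847 = 1.763918
contact ratio ≈ 1.7639

1.7639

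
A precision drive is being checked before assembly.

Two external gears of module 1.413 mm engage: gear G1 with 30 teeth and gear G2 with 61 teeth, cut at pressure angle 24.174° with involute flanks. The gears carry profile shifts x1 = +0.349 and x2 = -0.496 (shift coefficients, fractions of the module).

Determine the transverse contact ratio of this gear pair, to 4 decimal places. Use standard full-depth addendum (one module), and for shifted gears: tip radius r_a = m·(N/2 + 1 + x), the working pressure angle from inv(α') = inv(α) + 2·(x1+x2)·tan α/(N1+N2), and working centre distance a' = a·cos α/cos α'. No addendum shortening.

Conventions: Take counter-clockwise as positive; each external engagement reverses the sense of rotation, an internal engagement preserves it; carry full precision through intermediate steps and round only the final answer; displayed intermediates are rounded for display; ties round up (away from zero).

recognized (one external pair, fixed centres): single-mesh tooth geometry, m = 1.413, N1 = 30, N2 = 61
base radii: r_b1 = 19.336327, r_b2 = 39.317197
tip radii: r_a1 = 23.101137, r_a2 = 43.808652
inv(α') = inv(24.174°) + 2·(+0.349-0.496)·tan α/(30+61) = 0.02550639  ⇒  α' = 23.75342°
a' = a·cos α / cos α' = 64.2915·cos 24.174°/cos 23.75342° = 64.082081
action lengths: √(r_a1²−r_b1²) = 12.639977, √(r_a2²−r_b2²) = 19.322422
base pitch p_b = π·m·cos α = 4.049791
CR = (12.639977 + 19.322422 − 64.082081·sin 23.75342°)/4.049791 = 1.518609
contact ratio ≈ 1.5186

1.5186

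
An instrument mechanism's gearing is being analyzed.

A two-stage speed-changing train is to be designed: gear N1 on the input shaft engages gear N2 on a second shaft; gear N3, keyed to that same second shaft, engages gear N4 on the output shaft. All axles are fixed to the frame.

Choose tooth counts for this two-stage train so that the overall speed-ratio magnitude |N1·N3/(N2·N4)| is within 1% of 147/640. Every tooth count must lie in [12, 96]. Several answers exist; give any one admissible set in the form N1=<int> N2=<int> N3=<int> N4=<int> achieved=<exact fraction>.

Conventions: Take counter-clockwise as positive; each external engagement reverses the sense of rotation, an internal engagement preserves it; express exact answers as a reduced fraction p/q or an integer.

2-stage fixed-axis compound train for ratio 147/640
target = 147/640 in lowest terms: an exact hit needs N1·N3 = k·147 and N2·N4 = k·640 for one integer k, every count in [12, 96]; additionally prefer no 1:1 stage (N1 ≠ N2, N3 ≠ N4)
k = 1: no 1:1-free in-range split of k·147 and k·640 into factor pairs; take k = 2
k = 2: N1·N3 = 294 = 14·21, N2·N4 = 1280 = 16·80
achieved = 14·21/(16·80) = 147/640; |achieved − target| = 0 ≤ 147/64000 ✓

N1=14 N2=16 N3=21 N4=80 achieved=147/640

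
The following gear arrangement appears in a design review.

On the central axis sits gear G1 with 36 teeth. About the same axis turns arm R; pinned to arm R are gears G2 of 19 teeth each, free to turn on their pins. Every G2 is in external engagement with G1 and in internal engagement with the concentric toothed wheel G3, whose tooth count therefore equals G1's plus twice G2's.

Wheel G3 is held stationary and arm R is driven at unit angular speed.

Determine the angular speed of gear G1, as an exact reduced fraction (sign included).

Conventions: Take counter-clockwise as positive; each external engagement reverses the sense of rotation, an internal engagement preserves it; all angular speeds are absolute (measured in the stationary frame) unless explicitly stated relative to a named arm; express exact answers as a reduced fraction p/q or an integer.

55/18

recognized (axles ride arm R): planetary set, 36/19/74 teeth
ring teeth: 36 + 2·19 = 74
36(ω_sun−ω_arm) = −74(ω_ring−ω_arm),  ω_ring = 0, ω_arm = 1
ω_sun = 1 − (74/36)(0−1) = 55/18
exact speed ratio = 55/18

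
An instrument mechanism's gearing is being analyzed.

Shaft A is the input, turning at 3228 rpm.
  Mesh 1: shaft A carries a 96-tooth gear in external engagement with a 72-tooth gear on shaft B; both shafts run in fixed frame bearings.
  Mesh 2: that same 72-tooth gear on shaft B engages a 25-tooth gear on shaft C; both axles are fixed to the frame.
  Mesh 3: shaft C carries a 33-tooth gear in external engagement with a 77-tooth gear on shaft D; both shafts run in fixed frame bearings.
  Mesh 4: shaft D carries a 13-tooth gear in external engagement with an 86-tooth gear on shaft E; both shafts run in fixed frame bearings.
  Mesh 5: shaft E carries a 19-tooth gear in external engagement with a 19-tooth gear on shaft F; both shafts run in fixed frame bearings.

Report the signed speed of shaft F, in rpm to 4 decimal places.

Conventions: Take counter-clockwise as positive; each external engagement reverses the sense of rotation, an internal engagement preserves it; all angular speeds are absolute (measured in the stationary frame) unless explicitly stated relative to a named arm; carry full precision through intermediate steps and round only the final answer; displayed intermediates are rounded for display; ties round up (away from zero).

-803.0320 rpm

class = fixed-axis compound train [5 meshes; 5 ratios multiply, 5 sense flips]
mesh 1 [96T→72T]: ω = 3228.0000×96/72 = 4304.0000 rpm, sense flips to −
mesh 2 [72T→25T]: ω = 4304.0000×72/25 = 12395.5200 rpm, sense flips to +
mesh 3 [33T→77T]: ω = 12395.5200×33/77 = 5312.3657 rpm, sense flips to −
mesh 4 [13T→86T]: ω = 5312.3657×13/86 = 803.0320 rpm, sense flips to +
mesh 5 [19T→19T]: ω = 803.0320×19/19 = 803.0320 rpm, sense flips to −
signed output speed = -803.0320 rpm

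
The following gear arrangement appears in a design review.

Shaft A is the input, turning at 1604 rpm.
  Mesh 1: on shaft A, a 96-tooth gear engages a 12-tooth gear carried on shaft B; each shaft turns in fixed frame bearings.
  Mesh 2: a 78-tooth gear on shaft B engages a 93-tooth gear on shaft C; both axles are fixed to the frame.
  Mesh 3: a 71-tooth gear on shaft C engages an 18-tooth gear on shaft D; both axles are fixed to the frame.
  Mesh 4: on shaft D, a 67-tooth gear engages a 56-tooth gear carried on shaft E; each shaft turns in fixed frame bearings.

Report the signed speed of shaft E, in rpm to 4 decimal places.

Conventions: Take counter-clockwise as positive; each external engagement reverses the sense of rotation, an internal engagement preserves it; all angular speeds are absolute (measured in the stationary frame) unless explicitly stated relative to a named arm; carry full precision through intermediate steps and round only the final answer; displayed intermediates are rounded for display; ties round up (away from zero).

class = fixed-axis compound train [4 meshes; 4 ratios multiply, 4 sense flips]
mesh 1 [96T→12T]: ω = 1604.0000×96/12 = 12832.0000 rpm, sense flips to −
mesh 2 [78T→93T]: ω = 12832.0000×78/93 = 10762.3226 rpm, sense flips to +
mesh 3 [71T→18T]: ω = 10762.3226×71/18 = 42451.3835 rpm, sense flips to −
mesh 4 [67T→56T]: ω = 42451.3835×67/56 = 50790.0481 rpm, sense flips to +
signed output speed = +50790.0481 rpm

+50790.0481 rpm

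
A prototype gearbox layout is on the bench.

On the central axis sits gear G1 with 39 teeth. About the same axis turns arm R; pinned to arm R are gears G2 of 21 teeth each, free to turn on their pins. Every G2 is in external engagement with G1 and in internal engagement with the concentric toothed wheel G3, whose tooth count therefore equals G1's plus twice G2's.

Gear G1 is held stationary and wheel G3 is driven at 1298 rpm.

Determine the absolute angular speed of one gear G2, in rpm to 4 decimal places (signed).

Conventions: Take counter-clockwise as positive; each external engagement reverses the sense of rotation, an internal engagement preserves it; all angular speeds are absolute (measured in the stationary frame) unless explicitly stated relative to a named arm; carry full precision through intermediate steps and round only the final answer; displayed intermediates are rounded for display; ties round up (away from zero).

topology: planetary set — G1 39T / G2 21T / G3 81T, arm = carrier (Willis)
normalise by the input: solve with ω_ring = 1, then scale by 1298 rpm
ring teeth: 39 + 2·21 = 81
39(ω_sun−ω_arm) = −81(ω_ring−ω_arm),  ω_sun = 0, ω_ring = 1
39(0−ω_arm) = −81(1−ω_arm)  ⇒  120·ω_arm = 81  ⇒  ω_arm = 27/40
sun–planet mesh: 39·(0−27/40) = −21·(ω_p−ω_arm)  ⇒  ω_p−ω_arm = 351/280
ω_p = 27/40 + 351/280 = 27/14
scale: ω_p = 27/14 × 1298 rpm = +2503.2857 rpm

+2503.2857 rpm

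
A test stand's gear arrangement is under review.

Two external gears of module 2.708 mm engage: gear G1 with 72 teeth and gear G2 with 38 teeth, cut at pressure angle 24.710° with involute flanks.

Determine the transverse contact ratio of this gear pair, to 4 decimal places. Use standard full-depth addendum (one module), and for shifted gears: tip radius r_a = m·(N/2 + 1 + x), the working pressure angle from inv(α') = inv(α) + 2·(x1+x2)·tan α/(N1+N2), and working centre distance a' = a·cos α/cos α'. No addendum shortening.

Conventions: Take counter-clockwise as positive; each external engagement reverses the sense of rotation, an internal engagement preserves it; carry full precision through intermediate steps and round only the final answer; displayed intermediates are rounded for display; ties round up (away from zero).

1.5478

single-mesh involute tooth geometry (72T engaging 38T at module 2.708)
base radii: r_b1 = 88.561534, r_b2 = 46.740810
tip radii: r_a1 = 100.196000, r_a2 = 54.160000
no profile shift: α' = α, a' = a
action lengths: √(r_a1²−r_b1²) = 46.862492, √(r_a2²−r_b2²) = 27.360598
base pitch p_b = π·m·cos α = 7.728452
CR = (46.862492 + 27.360598 − 148.940000·sin 24.71000°)/7.728452 = 1.547833
contact ratio ≈ 1.5478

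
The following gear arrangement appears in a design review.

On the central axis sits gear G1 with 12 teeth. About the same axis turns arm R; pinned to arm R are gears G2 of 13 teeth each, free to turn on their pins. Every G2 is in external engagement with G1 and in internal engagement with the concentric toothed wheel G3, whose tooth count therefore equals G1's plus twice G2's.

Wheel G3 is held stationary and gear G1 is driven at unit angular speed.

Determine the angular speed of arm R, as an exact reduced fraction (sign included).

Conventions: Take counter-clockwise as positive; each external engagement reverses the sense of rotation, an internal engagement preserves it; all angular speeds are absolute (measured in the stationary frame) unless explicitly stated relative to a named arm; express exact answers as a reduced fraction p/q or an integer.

6/25

recognized (axles ride arm R): planetary set, 12/13/38 teeth
ring teeth: 12 + 2·13 = 38
12(ω_sun−ω_arm) = −38(ω_ring−ω_arm),  ω_ring = 0, ω_sun = 1
12(1−ω_arm) = −38(0−ω_arm)  ⇒  50·ω_arm = 12  ⇒  ω_arm = 6/25
exact speed ratio = 6/25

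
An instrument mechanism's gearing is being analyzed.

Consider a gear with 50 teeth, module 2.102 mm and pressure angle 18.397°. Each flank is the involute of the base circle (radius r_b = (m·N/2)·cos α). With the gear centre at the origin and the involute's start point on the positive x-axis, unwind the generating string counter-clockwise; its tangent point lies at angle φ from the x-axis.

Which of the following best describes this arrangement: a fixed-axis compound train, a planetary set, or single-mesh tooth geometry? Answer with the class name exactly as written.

single-mesh involute tooth geometry (50T wheel at module 2.102)
classification: single-mesh tooth geometry

single-mesh tooth geometry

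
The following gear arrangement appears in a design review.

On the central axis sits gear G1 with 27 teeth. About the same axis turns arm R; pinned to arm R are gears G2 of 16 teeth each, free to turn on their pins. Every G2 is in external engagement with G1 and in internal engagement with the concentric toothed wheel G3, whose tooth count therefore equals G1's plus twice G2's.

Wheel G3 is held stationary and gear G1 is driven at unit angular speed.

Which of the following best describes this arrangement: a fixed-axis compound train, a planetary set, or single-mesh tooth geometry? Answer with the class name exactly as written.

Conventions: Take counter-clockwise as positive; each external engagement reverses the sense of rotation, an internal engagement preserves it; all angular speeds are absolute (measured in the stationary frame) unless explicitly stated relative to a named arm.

topology: planetary set — G1 27T / G2 16T / G3 59T, arm = carrier (Willis)
classification: planetary set

planetary set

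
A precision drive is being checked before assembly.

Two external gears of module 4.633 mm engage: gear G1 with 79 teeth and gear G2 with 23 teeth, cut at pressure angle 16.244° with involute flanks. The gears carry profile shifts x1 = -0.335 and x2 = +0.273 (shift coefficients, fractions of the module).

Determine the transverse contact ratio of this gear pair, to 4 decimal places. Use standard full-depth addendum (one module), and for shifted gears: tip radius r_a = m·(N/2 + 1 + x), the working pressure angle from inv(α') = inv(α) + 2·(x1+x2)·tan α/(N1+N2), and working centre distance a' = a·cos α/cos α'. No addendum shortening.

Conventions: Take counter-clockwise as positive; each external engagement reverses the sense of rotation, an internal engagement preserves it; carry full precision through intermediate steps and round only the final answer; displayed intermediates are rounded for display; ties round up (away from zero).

1.8608

single-mesh involute tooth geometry (79T engaging 23T at module 4.633)
base radii: r_b1 = 175.697845, r_b2 = 51.152537
tip radii: r_a1 = 186.084445, r_a2 = 59.177309
inv(α') = inv(16.244°) + 2·(-0.335+0.273)·tan α/(79+23) = 0.00749432  ⇒  α' = 16.00113°
a' = a·cos α / cos α' = 236.2830·cos 16.244°/cos 16.00113° = 235.993654
action lengths: √(r_a1²−r_b1²) = 61.299982, √(r_a2²−r_b2²) = 29.755198
base pitch p_b = π·m·cos α = 13.973951
CR = (61.299982 + 29.755198 − 235.993654·sin 16.00113°)/13.973951 = 1.860752
contact ratio ≈ 1.8608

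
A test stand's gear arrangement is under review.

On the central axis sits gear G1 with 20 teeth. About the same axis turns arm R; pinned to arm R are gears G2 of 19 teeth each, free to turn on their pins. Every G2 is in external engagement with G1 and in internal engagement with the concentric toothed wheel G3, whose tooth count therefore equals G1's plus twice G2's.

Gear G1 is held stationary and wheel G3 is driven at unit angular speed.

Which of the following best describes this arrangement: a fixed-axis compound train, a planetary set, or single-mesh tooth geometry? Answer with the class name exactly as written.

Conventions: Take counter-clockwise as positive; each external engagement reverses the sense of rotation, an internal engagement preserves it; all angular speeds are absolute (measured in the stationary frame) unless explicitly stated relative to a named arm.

class = planetary set [G3 = 20+2·19 = 58; Willis about the carrier]
classification: planetary set

planetary set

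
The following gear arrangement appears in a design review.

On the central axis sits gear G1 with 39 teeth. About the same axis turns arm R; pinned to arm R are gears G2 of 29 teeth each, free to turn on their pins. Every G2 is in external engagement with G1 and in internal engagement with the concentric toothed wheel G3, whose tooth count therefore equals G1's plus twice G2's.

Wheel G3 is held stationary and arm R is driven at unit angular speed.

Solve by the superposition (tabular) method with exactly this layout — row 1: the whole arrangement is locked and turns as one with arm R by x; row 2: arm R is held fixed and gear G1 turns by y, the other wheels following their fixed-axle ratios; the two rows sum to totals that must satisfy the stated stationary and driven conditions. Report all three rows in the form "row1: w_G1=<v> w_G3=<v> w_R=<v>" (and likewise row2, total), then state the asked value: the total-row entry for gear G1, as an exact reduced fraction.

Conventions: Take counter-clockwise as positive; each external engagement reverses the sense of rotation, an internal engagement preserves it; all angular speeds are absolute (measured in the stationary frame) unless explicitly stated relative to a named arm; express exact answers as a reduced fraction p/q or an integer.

row1: w_G1=1 w_G3=1 w_R=1
row2: w_G1=97/39 w_G3=-1 w_R=0
total: w_G1=136/39 w_G3=0 w_R=1
asked value: 136/39

topology: planetary set — G1 39T / G2 29T / G3 97T, arm = carrier (Willis)
row 1 — lock + rotate with arm: ω_sun = ω_ring = ω_arm = x
superposition row 2 [arm held]: sun y, ring −(39/97)·y, arm 0
boundary: total ω_ring = x − (39/97)·y = 0 and total ω_arm = x = 1  ⇒  y = 97/39, x = 1
row 2 ring = −(39/97)·97/39 = -1
totals (row 1 + row 2): sun 1 + 97/39 = 136/39, ring 1 + (-1) = 0, arm 1 + 0 = 1
asked cell (total, sun) = 136/39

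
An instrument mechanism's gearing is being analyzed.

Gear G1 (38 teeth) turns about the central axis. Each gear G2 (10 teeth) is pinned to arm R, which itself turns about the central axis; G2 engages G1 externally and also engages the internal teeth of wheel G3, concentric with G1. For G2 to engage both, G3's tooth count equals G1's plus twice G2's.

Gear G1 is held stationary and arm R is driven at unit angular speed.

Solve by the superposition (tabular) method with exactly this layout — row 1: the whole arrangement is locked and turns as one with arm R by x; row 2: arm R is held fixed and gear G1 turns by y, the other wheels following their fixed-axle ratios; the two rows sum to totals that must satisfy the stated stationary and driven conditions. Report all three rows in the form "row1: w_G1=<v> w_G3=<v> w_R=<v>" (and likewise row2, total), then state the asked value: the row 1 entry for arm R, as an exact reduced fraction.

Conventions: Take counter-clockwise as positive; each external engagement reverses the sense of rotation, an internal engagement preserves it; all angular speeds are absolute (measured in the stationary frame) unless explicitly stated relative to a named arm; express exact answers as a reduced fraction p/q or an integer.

row1: w_G1=1 w_G3=1 w_R=1
row2: w_G1=-1 w_G3=19/29 w_R=0
total: w_G1=0 w_G3=48/29 w_R=1
asked value: 1

class = planetary set [G3 = 38+2·10 = 58; Willis about the carrier]
row 1: whole set turns with the arm by x
row 2 (arm held, sun turns y): ω_ring = −(38/58)·y, ω_arm = 0
boundary: total ω_sun = x + y = 0 and total ω_arm = x = 1  ⇒  y = -1, x = 1
row 2 ring = −(38/58)·(-1) = 19/29
totals (row 1 + row 2): sun 1 + (-1) = 0, ring 1 + 19/29 = 48/29, arm 1 + 0 = 1
asked cell (row1, arm) = 1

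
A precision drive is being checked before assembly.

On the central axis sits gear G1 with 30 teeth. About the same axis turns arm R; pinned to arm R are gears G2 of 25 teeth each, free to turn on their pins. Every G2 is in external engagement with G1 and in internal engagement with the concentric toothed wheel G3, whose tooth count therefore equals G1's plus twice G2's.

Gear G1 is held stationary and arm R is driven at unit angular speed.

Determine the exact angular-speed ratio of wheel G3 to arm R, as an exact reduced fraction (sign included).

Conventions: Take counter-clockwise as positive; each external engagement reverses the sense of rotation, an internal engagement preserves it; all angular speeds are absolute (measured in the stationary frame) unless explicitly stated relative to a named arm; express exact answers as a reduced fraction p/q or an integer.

11/8

class = planetary set [G3 = 30+2·25 = 80; Willis about the carrier]
ring teeth: 30 + 2·25 = 80
30(ω_sun−ω_arm) = −80(ω_ring−ω_arm),  ω_sun = 0, ω_arm = 1
ω_ring = 1 − (30/80)(0−1) = 11/8
ω_out/ω_in = 11/8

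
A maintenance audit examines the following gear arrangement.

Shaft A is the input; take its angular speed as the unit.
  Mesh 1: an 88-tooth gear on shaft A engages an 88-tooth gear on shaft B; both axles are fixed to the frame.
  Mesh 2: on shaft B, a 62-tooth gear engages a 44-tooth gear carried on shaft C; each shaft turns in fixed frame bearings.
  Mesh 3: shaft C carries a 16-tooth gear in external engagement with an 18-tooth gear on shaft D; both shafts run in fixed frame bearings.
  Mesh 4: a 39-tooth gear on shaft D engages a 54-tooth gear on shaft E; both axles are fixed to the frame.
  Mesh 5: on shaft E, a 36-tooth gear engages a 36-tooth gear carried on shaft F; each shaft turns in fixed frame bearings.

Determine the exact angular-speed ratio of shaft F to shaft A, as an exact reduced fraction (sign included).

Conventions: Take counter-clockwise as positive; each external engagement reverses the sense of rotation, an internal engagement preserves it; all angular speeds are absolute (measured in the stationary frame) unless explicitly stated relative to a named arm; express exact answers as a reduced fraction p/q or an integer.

-806/891

class = fixed-axis compound train [5 meshes; 5 ratios multiply, 5 sense flips]
mesh 1 [88T→88T]: running ratio 1, sense −
mesh 2 [62T→44T]: running ratio 31/22, sense +
mesh 3 [16T→18T]: running ratio 124/99, sense −
mesh 4 [39T→54T]: running ratio 806/891, sense +
mesh 5 [36T→36T]: running ratio 806/891, sense −
ω_out/ω_in = -806/891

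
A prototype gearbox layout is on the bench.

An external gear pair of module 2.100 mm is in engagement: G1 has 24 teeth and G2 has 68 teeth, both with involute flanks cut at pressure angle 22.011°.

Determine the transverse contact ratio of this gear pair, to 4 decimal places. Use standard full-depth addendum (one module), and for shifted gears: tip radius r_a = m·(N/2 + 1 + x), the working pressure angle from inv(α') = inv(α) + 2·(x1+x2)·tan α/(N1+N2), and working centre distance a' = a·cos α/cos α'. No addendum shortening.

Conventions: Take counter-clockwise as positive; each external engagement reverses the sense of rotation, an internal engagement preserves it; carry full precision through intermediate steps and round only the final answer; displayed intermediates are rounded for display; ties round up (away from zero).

topology: single-mesh involute geometry — m = 2.100, 24T/68T pair
base radii: r_b1 = 23.363220, r_b2 = 66.195791
tip radii: r_a1 = 27.300000, r_a2 = 73.500000
no profile shift: α' = α, a' = a
action lengths: √(r_a1²−r_b1²) = 14.122675, √(r_a2²−r_b2²) = 31.943188
base pitch p_b = π·m·cos α = 6.116477
CR = (14.122675 + 31.943188 − 96.600000·sin 22.01100°)/6.116477 = 1.612312
contact ratio ≈ 1.6123

1.6123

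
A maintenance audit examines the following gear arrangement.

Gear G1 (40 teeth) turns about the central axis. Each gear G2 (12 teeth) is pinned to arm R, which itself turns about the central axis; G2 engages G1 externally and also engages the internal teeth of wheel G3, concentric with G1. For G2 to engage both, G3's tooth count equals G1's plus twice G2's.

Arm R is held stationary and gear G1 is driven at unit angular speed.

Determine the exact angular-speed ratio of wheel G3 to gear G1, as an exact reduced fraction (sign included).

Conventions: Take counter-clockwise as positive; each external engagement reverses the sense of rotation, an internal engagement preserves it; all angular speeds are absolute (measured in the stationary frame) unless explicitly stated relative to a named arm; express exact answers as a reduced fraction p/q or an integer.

class = planetary set [G3 = 40+2·12 = 64; Willis about the carrier]
ring teeth: 40 + 2·12 = 64
40(ω_sun−ω_arm) = −64(ω_ring−ω_arm),  ω_arm = 0, ω_sun = 1
ω_ring = 0 − (40/64)(1−0) = -5/8
ω_out/ω_in = -5/8

-5/8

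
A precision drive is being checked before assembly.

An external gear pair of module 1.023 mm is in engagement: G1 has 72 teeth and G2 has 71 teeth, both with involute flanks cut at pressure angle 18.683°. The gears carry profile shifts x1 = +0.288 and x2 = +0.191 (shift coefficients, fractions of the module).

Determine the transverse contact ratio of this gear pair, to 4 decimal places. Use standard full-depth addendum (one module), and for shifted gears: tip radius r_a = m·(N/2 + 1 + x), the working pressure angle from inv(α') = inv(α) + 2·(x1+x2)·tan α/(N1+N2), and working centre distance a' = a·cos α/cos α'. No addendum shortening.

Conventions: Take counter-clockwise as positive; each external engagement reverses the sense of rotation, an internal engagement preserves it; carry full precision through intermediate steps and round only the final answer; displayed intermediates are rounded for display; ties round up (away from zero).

class = single-mesh tooth geometry [involute pair 72T × 71T, m = 1.023]
base radii: r_b1 = 34.887362, r_b2 = 34.402815
tip radii: r_a1 = 38.145624, r_a2 = 37.534893
inv(α') = inv(18.683°) + 2·(+0.288+0.191)·tan α/(72+71) = 0.01433617  ⇒  α' = 19.75089°
a' = a·cos α / cos α' = 73.1445·cos 18.683°/cos 19.75089° = 73.621261
action lengths: √(r_a1²−r_b1²) = 15.425972, √(r_a2²−r_b2²) = 15.010480
base pitch p_b = π·m·cos α = 3.044497
CR = (15.425972 + 15.010480 − 73.621261·sin 19.75089°)/3.044497 = 1.825430
contact ratio ≈ 1.8254

1.8254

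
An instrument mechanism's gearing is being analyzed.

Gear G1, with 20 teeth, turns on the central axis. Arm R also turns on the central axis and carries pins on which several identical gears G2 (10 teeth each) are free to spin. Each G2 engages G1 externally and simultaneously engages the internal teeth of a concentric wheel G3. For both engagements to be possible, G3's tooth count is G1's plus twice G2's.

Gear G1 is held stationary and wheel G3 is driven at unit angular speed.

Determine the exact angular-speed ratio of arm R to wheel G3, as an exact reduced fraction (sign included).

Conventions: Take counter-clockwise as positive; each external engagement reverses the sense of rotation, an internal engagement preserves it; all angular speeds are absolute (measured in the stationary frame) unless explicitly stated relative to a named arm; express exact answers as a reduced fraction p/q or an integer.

2/3

recognized (axles ride arm R): planetary set, 20/10/40 teeth
ring teeth: 20 + 2·10 = 40
20(ω_sun−ω_arm) = −40(ω_ring−ω_arm),  ω_sun = 0, ω_ring = 1
20(0−ω_arm) = −40(1−ω_arm)  ⇒  60·ω_arm = 40  ⇒  ω_arm = 2/3
ω_out/ω_in = 2/3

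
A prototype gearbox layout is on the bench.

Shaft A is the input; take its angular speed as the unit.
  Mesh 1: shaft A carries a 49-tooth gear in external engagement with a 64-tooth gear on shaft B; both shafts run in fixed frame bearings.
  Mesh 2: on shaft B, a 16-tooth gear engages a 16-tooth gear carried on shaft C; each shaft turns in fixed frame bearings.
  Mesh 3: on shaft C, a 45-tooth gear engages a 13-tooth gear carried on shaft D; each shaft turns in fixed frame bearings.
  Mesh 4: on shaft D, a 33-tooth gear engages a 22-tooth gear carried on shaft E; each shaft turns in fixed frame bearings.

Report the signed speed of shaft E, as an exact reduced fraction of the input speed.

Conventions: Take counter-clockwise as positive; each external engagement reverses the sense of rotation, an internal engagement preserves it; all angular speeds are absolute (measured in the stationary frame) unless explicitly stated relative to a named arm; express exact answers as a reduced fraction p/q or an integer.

6615/1664

4-mesh fixed-axis compound train (all bearings frame-fixed)
mesh 1 [49T→64T]: |ω|/ω_in = 1×49/64 = 49/64, sense flips to −
mesh 2 [16T→16T]: |ω|/ω_in = (49/64)×16/16 = 49/64, sense flips to +
mesh 3 [45T→13T]: |ω|/ω_in = (49/64)×45/13 = 2205/832, sense flips to −
mesh 4 [33T→22T]: |ω|/ω_in = (2205/832)×33/22 = 6615/1664, sense flips to +
signed output speed (× input speed) = 6615/1664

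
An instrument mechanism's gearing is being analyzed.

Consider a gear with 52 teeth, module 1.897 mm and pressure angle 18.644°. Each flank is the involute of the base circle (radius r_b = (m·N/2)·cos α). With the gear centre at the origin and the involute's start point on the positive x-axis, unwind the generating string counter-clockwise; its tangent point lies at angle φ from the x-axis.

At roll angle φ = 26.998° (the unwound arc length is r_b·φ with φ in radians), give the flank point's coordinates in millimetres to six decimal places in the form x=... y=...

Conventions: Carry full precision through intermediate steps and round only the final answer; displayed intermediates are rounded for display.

single-mesh involute tooth geometry (52T wheel at module 1.897)
pitch radius r_p = m·N/2 = 1.897·52/2 = 49.322000
base radius r_b = r_p·cos α = 49.322000·cos 18.644° = 46.733739
roll angle φ = 26.998° = 0.47120399 rad
x = r_b·(cos φ + φ·sin φ) = 51.637503
y = r_b·(sin φ − φ·cos φ) = 1.593906

x=51.637503 y=1.593906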